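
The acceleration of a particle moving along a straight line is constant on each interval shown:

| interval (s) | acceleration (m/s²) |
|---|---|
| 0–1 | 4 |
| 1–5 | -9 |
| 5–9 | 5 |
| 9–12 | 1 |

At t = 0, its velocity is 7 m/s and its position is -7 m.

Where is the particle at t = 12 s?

On each constant-a segment, Δv = aΔt and Δx = v₀Δt + ½aΔt²; chain segment to segment.
0–1 s: v starts 7 m/s; Δx = 7·1 + ½·4·1² = 9 m; v ends 11 m/s.
1–5 s: v starts 11 m/s; Δx = 11·4 + ½·-9·4² = -28 m; v ends -25 m/s.
5–9 s: v starts -25 m/s; Δx = -25·4 + ½·5·4² = -60 m; v ends -5 m/s.
9–12 s: v starts -5 m/s; Δx = -5·3 + ½·1·3² = -10.5 m; v ends -2 m/s.
x(12) = -7 + Σ Δx = -96.5 m.

-96.5 m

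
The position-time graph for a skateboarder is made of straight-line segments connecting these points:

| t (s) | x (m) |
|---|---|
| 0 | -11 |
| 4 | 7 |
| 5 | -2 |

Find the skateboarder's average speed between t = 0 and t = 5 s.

5.4 m/s

Average speed = (total path length)/(elapsed time); on a piecewise-linear x-t graph the path length is Σ|Δx|.
0–4 s: |Δx| = |7 − -11| = 18 m
4–5 s: |Δx| = |-2 − 7| = 9 m
Total path = 27 m; average speed = 27/5 = 5.4 m/s.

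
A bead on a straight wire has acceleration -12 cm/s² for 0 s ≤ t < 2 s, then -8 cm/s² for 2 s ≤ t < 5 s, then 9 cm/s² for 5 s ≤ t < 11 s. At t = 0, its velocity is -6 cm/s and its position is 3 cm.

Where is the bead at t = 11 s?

On each constant-a segment, Δv = aΔt and Δx = v₀Δt + ½aΔt²; chain segment to segment.
0–2 s: v starts -6 cm/s; Δx = -6·2 + ½·-12·2² = -36 cm; v ends -30 cm/s.
2–5 s: v starts -30 cm/s; Δx = -30·3 + ½·-8·3² = -126 cm; v ends -54 cm/s.
5–11 s: v starts -54 cm/s; Δx = -54·6 + ½·9·6² = -162 cm; v ends 0 cm/s.
x(11) = 3 + Σ Δx = -321 cm.

-321 cm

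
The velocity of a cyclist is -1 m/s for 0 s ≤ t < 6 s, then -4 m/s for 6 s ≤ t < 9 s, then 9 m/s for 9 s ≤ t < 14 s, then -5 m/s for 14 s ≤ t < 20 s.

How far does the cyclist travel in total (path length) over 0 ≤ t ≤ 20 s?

93 m

Distance (not displacement) is the total path length: add the absolute areas under v-t.
0–6 s: |-1| × 6 = 6 m
6–9 s: |-4| × 3 = 12 m
9–14 s: |9| × 5 = 45 m
14–20 s: |-5| × 6 = 30 m
Total distance = 93 m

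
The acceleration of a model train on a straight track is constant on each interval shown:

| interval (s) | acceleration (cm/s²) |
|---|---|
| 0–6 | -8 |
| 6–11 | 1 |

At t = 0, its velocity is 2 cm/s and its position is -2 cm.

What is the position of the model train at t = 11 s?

On each constant-a segment, Δv = aΔt and Δx = v₀Δt + ½aΔt²; chain segment to segment.
0–6 s: v starts 2 cm/s; Δx = 2·6 + ½·-8·6² = -132 cm; v ends -46 cm/s.
6–11 s: v starts -46 cm/s; Δx = -46·5 + ½·1·5² = -217.5 cm; v ends -41 cm/s.
x(11) = -2 + Σ Δx = -351.5 cm.

-351.5 cm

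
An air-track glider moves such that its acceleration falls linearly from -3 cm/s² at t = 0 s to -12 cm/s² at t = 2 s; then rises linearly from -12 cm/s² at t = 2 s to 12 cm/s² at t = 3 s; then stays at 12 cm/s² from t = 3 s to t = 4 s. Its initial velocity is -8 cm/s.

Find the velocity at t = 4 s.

-11 cm/s

Δv equals the area under the a-t graph; then v = v₀ + Δv.
0–2 s: ½(-3 + -12)(2) = -15 cm/s
2–3 s: ½(-12 + 12)(1) = 0 cm/s
3–4 s: 12 × 1 = 12 cm/s
Δv = -3 cm/s, so v(4) = -8 + (-3) = -11 cm/s.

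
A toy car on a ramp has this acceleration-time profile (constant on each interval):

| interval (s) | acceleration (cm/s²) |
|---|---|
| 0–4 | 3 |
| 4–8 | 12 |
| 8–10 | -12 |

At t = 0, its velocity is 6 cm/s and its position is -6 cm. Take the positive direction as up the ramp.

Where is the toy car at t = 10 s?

On each constant-a segment, Δv = aΔt and Δx = v₀Δt + ½aΔt²; chain segment to segment.
0–4 s: v starts 6 cm/s; Δx = 6·4 + ½·3·4² = 48 cm; v ends 18 cm/s.
4–8 s: v starts 18 cm/s; Δx = 18·4 + ½·12·4² = 168 cm; v ends 66 cm/s.
8–10 s: v starts 66 cm/s; Δx = 66·2 + ½·-12·2² = 108 cm; v ends 42 cm/s.
x(10) = -6 + Σ Δx = 318 cm.

318 cm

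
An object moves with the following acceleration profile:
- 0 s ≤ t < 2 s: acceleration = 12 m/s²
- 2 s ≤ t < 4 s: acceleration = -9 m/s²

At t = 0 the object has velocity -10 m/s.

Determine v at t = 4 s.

Δv equals the area under the a-t graph; then v = v₀ + Δv.
0–2 s: 12 × 2 = 24 m/s
2–4 s: -9 × 2 = -18 m/s
Δv = 6 m/s, so v(4) = -10 + (6) = -4 m/s.

-4 m/s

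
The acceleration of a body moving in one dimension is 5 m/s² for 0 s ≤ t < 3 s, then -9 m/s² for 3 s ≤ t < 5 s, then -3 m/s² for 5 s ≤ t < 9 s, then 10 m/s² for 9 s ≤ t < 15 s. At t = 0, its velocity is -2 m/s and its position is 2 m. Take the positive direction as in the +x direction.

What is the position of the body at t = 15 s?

60.5 m

On each constant-a segment, Δv = aΔt and Δx = v₀Δt + ½aΔt²; chain segment to segment.
0–3 s: v starts -2 m/s; Δx = -2·3 + ½·5·3² = 16.5 m; v ends 13 m/s.
3–5 s: v starts 13 m/s; Δx = 13·2 + ½·-9·2² = 8 m; v ends -5 m/s.
5–9 s: v starts -5 m/s; Δx = -5·4 + ½·-3·4² = -44 m; v ends -17 m/s.
9–15 s: v starts -17 m/s; Δx = -17·6 + ½·10·6² = 78 m; v ends 43 m/s.
x(15) = 2 + Σ Δx = 60.5 m.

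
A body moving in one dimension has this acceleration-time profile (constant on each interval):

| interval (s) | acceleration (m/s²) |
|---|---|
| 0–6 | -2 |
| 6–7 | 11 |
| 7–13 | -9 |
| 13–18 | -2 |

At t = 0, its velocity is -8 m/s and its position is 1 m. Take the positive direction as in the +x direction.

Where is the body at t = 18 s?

On each constant-a segment, Δv = aΔt and Δx = v₀Δt + ½aΔt²; chain segment to segment.
0–6 s: v starts -8 m/s; Δx = -8·6 + ½·-2·6² = -84 m; v ends -20 m/s.
6–7 s: v starts -20 m/s; Δx = -20·1 + ½·11·1² = -14.5 m; v ends -9 m/s.
7–13 s: v starts -9 m/s; Δx = -9·6 + ½·-9·6² = -216 m; v ends -63 m/s.
13–18 s: v starts -63 m/s; Δx = -63·5 + ½·-2·5² = -340 m; v ends -73 m/s.
x(18) = 1 + Σ Δx = -653.5 m.

-653.5 m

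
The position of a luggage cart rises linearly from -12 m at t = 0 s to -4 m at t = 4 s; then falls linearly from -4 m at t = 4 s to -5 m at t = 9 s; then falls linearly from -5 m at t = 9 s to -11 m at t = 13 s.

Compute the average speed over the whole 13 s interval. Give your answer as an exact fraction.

Average speed = (total path length)/(elapsed time); on a piecewise-linear x-t graph the path length is Σ|Δx|.
0–4 s: |Δx| = |-4 − -12| = 8 m
4–9 s: |Δx| = |-5 − -4| = 1 m
9–13 s: |Δx| = |-11 − -5| = 6 m
Total path = 15 m; average speed = 15/13 = 15/13 m/s.

15/13 m/s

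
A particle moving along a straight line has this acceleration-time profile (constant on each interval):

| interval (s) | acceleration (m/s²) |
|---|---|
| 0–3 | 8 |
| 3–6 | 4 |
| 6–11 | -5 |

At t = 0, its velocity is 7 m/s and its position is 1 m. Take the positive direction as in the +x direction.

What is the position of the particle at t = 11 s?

321.5 m

On each constant-a segment, Δv = aΔt and Δx = v₀Δt + ½aΔt²; chain segment to segment.
0–3 s: v starts 7 m/s; Δx = 7·3 + ½·8·3² = 57 m; v ends 31 m/s.
3–6 s: v starts 31 m/s; Δx = 31·3 + ½·4·3² = 111 m; v ends 43 m/s.
6–11 s: v starts 43 m/s; Δx = 43·5 + ½·-5·5² = 152.5 m; v ends 18 m/s.
x(11) = 1 + Σ Δx = 321.5 m.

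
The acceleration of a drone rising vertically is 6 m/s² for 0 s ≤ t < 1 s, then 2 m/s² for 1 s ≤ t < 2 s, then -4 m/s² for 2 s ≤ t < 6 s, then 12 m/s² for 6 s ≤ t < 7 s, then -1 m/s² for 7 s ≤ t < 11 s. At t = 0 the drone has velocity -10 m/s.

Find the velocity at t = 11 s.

-10 m/s

Δv equals the area under the a-t graph; then v = v₀ + Δv.
0–1 s: 6 × 1 = 6 m/s
1–2 s: 2 × 1 = 2 m/s
2–6 s: -4 × 4 = -16 m/s
6–7 s: 12 × 1 = 12 m/s
7–11 s: -1 × 4 = -4 m/s
Δv = 0 m/s, so v(11) = -10 + (0) = -10 m/s.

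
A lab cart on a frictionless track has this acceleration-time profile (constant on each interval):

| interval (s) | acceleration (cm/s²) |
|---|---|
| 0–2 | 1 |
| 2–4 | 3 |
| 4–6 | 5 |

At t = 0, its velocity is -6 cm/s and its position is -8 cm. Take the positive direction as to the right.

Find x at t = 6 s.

-6 cm

On each constant-a segment, Δv = aΔt and Δx = v₀Δt + ½aΔt²; chain segment to segment.
0–2 s: v starts -6 cm/s; Δx = -6·2 + ½·1·2² = -10 cm; v ends -4 cm/s.
2–4 s: v starts -4 cm/s; Δx = -4·2 + ½·3·2² = -2 cm; v ends 2 cm/s.
4–6 s: v starts 2 cm/s; Δx = 2·2 + ½·5·2² = 14 cm; v ends 12 cm/s.
x(6) = -8 + Σ Δx = -6 cm.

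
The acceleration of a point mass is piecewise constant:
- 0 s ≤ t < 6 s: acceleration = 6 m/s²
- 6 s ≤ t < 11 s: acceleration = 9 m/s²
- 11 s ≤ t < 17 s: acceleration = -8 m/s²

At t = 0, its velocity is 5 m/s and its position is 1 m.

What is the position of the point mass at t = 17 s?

On each constant-a segment, Δv = aΔt and Δx = v₀Δt + ½aΔt²; chain segment to segment.
0–6 s: v starts 5 m/s; Δx = 5·6 + ½·6·6² = 138 m; v ends 41 m/s.
6–11 s: v starts 41 m/s; Δx = 41·5 + ½·9·5² = 317.5 m; v ends 86 m/s.
11–17 s: v starts 86 m/s; Δx = 86·6 + ½·-8·6² = 372 m; v ends 38 m/s.
x(17) = 1 + Σ Δx = 828.5 m.

828.5 m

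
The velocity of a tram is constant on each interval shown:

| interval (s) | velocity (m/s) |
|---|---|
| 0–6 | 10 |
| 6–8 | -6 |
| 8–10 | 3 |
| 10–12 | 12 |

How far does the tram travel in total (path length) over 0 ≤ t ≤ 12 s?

102 m

Distance (not displacement) is the total path length: add the absolute areas under v-t.
0–6 s: |10| × 6 = 60 m
6–8 s: |-6| × 2 = 12 m
8–10 s: |3| × 2 = 6 m
10–12 s: |12| × 2 = 24 m
Total distance = 102 m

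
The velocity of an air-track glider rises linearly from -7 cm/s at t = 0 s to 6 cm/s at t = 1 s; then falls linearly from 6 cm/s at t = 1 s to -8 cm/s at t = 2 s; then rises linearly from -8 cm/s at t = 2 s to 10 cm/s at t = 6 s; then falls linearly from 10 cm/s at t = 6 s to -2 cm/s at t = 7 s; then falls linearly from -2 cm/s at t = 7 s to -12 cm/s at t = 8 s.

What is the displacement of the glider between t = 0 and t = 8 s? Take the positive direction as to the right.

Displacement is the signed area under the v-t curve.
0–1 s: ½(-7 + 6)(1) = -0.5 cm
1–2 s: ½(6 + -8)(1) = -1 cm
2–6 s: ½(-8 + 10)(4) = 4 cm
6–7 s: ½(10 + -2)(1) = 4 cm
7–8 s: ½(-2 + -12)(1) = -7 cm
Net displacement = -0.5 cm

-0.5 cm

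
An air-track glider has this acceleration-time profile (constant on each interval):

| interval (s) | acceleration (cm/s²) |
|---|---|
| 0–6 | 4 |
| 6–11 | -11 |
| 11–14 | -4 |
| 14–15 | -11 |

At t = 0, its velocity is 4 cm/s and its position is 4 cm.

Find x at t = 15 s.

On each constant-a segment, Δv = aΔt and Δx = v₀Δt + ½aΔt²; chain segment to segment.
0–6 s: v starts 4 cm/s; Δx = 4·6 + ½·4·6² = 96 cm; v ends 28 cm/s.
6–11 s: v starts 28 cm/s; Δx = 28·5 + ½·-11·5² = 2.5 cm; v ends -27 cm/s.
11–14 s: v starts -27 cm/s; Δx = -27·3 + ½·-4·3² = -99 cm; v ends -39 cm/s.
14–15 s: v starts -39 cm/s; Δx = -39·1 + ½·-11·1² = -44.5 cm; v ends -50 cm/s.
x(15) = 4 + Σ Δx = -41 cm.

-41 cm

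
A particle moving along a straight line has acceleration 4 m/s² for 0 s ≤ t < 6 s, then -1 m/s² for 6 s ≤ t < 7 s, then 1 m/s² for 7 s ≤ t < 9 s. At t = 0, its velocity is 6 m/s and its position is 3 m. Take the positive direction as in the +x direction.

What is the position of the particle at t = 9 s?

200.5 m

On each constant-a segment, Δv = aΔt and Δx = v₀Δt + ½aΔt²; chain segment to segment.
0–6 s: v starts 6 m/s; Δx = 6·6 + ½·4·6² = 108 m; v ends 30 m/s.
6–7 s: v starts 30 m/s; Δx = 30·1 + ½·-1·1² = 29.5 m; v ends 29 m/s.
7–9 s: v starts 29 m/s; Δx = 29·2 + ½·1·2² = 60 m; v ends 31 m/s.
x(9) = 3 + Σ Δx = 200.5 m.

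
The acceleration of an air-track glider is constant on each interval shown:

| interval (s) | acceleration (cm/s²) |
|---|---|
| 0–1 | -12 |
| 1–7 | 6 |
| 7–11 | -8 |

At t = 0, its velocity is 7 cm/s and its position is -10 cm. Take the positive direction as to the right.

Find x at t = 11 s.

129 cm

On each constant-a segment, Δv = aΔt and Δx = v₀Δt + ½aΔt²; chain segment to segment.
0–1 s: v starts 7 cm/s; Δx = 7·1 + ½·-12·1² = 1 cm; v ends -5 cm/s.
1–7 s: v starts -5 cm/s; Δx = -5·6 + ½·6·6² = 78 cm; v ends 31 cm/s.
7–11 s: v starts 31 cm/s; Δx = 31·4 + ½·-8·4² = 60 cm; v ends -1 cm/s.
x(11) = -10 + Σ Δx = 129 cm.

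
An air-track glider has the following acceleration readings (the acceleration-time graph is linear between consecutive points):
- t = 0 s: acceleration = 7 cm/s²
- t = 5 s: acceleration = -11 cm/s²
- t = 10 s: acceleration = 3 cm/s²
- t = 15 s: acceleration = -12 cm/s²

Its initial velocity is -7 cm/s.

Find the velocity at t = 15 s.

Δv equals the area under the a-t graph; then v = v₀ + Δv.
0–5 s: ½(7 + -11)(5) = -10 cm/s
5–10 s: ½(-11 + 3)(5) = -20 cm/s
10–15 s: ½(3 + -12)(5) = -22.5 cm/s
Δv = -52.5 cm/s, so v(15) = -7 + (-52.5) = -59.5 cm/s.

-59.5 cm/s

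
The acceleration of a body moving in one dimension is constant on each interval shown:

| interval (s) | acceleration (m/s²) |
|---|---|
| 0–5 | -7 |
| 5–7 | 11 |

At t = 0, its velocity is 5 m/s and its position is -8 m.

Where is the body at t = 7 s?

-108.5 m

On each constant-a segment, Δv = aΔt and Δx = v₀Δt + ½aΔt²; chain segment to segment.
0–5 s: v starts 5 m/s; Δx = 5·5 + ½·-7·5² = -62.5 m; v ends -30 m/s.
5–7 s: v starts -30 m/s; Δx = -30·2 + ½·11·2² = -38 m; v ends -8 m/s.
x(7) = -8 + Σ Δx = -108.5 m.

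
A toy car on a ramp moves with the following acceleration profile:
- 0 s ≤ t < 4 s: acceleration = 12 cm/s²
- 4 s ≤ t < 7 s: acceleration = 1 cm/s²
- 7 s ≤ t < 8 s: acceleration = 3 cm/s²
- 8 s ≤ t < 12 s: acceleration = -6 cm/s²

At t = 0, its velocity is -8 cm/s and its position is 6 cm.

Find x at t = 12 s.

On each constant-a segment, Δv = aΔt and Δx = v₀Δt + ½aΔt²; chain segment to segment.
0–4 s: v starts -8 cm/s; Δx = -8·4 + ½·12·4² = 64 cm; v ends 40 cm/s.
4–7 s: v starts 40 cm/s; Δx = 40·3 + ½·1·3² = 124.5 cm; v ends 43 cm/s.
7–8 s: v starts 43 cm/s; Δx = 43·1 + ½·3·1² = 44.5 cm; v ends 46 cm/s.
8–12 s: v starts 46 cm/s; Δx = 46·4 + ½·-6·4² = 136 cm; v ends 22 cm/s.
x(12) = 6 + Σ Δx = 375 cm.

375 cm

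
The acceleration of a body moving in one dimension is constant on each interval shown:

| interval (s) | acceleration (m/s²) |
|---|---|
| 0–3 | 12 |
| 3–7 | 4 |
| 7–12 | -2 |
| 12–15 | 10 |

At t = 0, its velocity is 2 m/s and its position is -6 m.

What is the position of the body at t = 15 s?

On each constant-a segment, Δv = aΔt and Δx = v₀Δt + ½aΔt²; chain segment to segment.
0–3 s: v starts 2 m/s; Δx = 2·3 + ½·12·3² = 60 m; v ends 38 m/s.
3–7 s: v starts 38 m/s; Δx = 38·4 + ½·4·4² = 184 m; v ends 54 m/s.
7–12 s: v starts 54 m/s; Δx = 54·5 + ½·-2·5² = 245 m; v ends 44 m/s.
12–15 s: v starts 44 m/s; Δx = 44·3 + ½·10·3² = 177 m; v ends 74 m/s.
x(15) = -6 + Σ Δx = 660 m.

660 m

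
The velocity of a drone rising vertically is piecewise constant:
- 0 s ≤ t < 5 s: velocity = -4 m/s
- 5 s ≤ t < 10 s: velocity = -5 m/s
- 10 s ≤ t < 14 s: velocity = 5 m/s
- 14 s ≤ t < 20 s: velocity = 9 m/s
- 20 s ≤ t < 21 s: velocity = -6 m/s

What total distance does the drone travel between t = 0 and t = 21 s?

Distance (not displacement) is the total path length: add the absolute areas under v-t.
0–5 s: |-4| × 5 = 20 m
5–10 s: |-5| × 5 = 25 m
10–14 s: |5| × 4 = 20 m
14–20 s: |9| × 6 = 54 m
20–21 s: |-6| × 1 = 6 m
Total distance = 125 m

125 m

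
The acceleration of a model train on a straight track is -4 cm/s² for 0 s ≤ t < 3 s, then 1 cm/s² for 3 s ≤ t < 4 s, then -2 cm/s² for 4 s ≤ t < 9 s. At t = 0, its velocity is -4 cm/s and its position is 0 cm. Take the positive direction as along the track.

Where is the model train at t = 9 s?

-145.5 cm

On each constant-a segment, Δv = aΔt and Δx = v₀Δt + ½aΔt²; chain segment to segment.
0–3 s: v starts -4 cm/s; Δx = -4·3 + ½·-4·3² = -30 cm; v ends -16 cm/s.
3–4 s: v starts -16 cm/s; Δx = -16·1 + ½·1·1² = -15.5 cm; v ends -15 cm/s.
4–9 s: v starts -15 cm/s; Δx = -15·5 + ½·-2·5² = -100 cm; v ends -25 cm/s.
x(9) = 0 + Σ Δx = -145.5 cm.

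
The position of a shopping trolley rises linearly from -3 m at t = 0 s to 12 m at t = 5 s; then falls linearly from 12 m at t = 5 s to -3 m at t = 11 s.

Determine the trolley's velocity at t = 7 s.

Velocity is the slope of the x-t graph on 5–11 s: (-3 − 12)/(11 − 5) = -2.5 m/s.

-2.5 m/s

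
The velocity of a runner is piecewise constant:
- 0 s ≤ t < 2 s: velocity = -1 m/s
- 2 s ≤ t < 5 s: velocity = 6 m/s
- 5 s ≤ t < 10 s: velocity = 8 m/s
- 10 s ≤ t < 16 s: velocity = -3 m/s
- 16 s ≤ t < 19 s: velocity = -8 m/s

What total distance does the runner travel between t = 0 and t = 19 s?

Distance (not displacement) is the total path length: add the absolute areas under v-t.
0–2 s: |-1| × 2 = 2 m
2–5 s: |6| × 3 = 18 m
5–10 s: |8| × 5 = 40 m
10–16 s: |-3| × 6 = 18 m
16–19 s: |-8| × 3 = 24 m
Total distance = 102 m

102 m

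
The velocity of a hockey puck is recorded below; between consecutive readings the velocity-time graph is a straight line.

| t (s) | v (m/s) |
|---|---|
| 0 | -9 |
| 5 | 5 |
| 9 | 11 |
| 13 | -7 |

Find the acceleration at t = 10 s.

Acceleration is the slope of the v-t graph on 9–13 s: (-7 − 11)/(13 − 9) = -4.5 m/s².

-4.5 m/s²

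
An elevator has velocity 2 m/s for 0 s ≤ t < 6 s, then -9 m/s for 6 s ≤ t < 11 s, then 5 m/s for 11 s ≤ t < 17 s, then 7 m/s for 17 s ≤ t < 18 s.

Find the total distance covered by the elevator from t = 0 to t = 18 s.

94 m

Distance (not displacement) is the total path length: add the absolute areas under v-t.
0–6 s: |2| × 6 = 12 m
6–11 s: |-9| × 5 = 45 m
11–17 s: |5| × 6 = 30 m
17–18 s: |7| × 1 = 7 m
Total distance = 94 m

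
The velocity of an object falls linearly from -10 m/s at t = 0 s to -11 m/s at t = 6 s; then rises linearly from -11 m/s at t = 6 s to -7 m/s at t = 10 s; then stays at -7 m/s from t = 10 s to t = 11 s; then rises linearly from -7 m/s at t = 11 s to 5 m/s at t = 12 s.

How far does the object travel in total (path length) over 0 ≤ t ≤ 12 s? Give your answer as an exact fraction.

1309/12 m

Distance (not displacement) is the total path length: add the absolute areas under v-t.
0–6 s: |½(-10 + -11)(6)| = 63 m
6–10 s: |½(-11 + -7)(4)| = 36 m
10–11 s: |-7| × 1 = 7 m
11–12 s: v = 0 at t = 139/12 s; triangle areas 49/24 + 25/24 = 37/12 m
Total distance = 1309/12 m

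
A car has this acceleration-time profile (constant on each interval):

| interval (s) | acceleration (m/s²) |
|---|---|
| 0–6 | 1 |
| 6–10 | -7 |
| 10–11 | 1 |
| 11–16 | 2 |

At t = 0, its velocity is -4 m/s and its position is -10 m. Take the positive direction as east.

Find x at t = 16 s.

-189.5 m

On each constant-a segment, Δv = aΔt and Δx = v₀Δt + ½aΔt²; chain segment to segment.
0–6 s: v starts -4 m/s; Δx = -4·6 + ½·1·6² = -6 m; v ends 2 m/s.
6–10 s: v starts 2 m/s; Δx = 2·4 + ½·-7·4² = -48 m; v ends -26 m/s.
10–11 s: v starts -26 m/s; Δx = -26·1 + ½·1·1² = -25.5 m; v ends -25 m/s.
11–16 s: v starts -25 m/s; Δx = -25·5 + ½·2·5² = -100 m; v ends -15 m/s.
x(16) = -10 + Σ Δx = -189.5 m.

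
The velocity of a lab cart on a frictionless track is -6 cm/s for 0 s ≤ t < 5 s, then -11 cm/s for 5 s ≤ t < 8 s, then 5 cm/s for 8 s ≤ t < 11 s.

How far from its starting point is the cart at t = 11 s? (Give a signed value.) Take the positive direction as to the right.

-48 cm

Displacement is the signed area under the v-t curve.
0–5 s: -6 × 5 = -30 cm
5–8 s: -11 × 3 = -33 cm
8–11 s: 5 × 3 = 15 cm
Net displacement = -48 cm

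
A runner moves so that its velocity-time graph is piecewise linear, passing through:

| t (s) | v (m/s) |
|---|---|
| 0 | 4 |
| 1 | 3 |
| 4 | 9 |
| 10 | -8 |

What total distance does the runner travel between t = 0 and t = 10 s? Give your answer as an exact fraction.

1601/34 m

Distance (not displacement) is the total path length: add the absolute areas under v-t.
0–1 s: |½(4 + 3)(1)| = 3.5 m
1–4 s: |½(3 + 9)(3)| = 18 m
4–10 s: v = 0 at t = 122/17 s; triangle areas 243/17 + 192/17 = 435/17 m
Total distance = 1601/34 m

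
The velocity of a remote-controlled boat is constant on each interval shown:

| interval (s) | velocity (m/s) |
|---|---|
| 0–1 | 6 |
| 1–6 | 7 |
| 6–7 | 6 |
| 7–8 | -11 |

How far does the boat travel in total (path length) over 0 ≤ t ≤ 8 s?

Total distance travelled is ∫|v| dt — sum the magnitudes of each area piece.
0–1 s: |6| × 1 = 6 m
1–6 s: |7| × 5 = 35 m
6–7 s: |6| × 1 = 6 m
7–8 s: |-11| × 1 = 11 m
Total distance = 58 m

58 m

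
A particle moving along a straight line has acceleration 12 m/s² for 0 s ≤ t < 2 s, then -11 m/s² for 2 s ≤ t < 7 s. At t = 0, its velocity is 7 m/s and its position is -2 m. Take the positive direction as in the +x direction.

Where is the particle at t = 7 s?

53.5 m

On each constant-a segment, Δv = aΔt and Δx = v₀Δt + ½aΔt²; chain segment to segment.
0–2 s: v starts 7 m/s; Δx = 7·2 + ½·12·2² = 38 m; v ends 31 m/s.
2–7 s: v starts 31 m/s; Δx = 31·5 + ½·-11·5² = 17.5 m; v ends -24 m/s.
x(7) = -2 + Σ Δx = 53.5 m.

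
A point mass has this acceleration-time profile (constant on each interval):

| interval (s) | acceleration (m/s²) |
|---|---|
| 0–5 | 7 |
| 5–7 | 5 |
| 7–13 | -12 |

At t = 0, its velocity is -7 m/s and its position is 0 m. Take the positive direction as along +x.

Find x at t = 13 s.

On each constant-a segment, Δv = aΔt and Δx = v₀Δt + ½aΔt²; chain segment to segment.
0–5 s: v starts -7 m/s; Δx = -7·5 + ½·7·5² = 52.5 m; v ends 28 m/s.
5–7 s: v starts 28 m/s; Δx = 28·2 + ½·5·2² = 66 m; v ends 38 m/s.
7–13 s: v starts 38 m/s; Δx = 38·6 + ½·-12·6² = 12 m; v ends -34 m/s.
x(13) = 0 + Σ Δx = 130.5 m.

130.5 m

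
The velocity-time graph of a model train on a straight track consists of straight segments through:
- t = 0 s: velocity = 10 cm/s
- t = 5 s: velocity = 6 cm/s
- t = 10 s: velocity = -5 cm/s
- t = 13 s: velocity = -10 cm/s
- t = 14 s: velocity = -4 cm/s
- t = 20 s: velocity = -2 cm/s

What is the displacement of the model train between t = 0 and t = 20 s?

Displacement is the signed area under the v-t curve.
0–5 s: ½(10 + 6)(5) = 40 cm
5–10 s: ½(6 + -5)(5) = 2.5 cm
10–13 s: ½(-5 + -10)(3) = -22.5 cm
13–14 s: ½(-10 + -4)(1) = -7 cm
14–20 s: ½(-4 + -2)(6) = -18 cm
Net displacement = -5 cm

-5 cm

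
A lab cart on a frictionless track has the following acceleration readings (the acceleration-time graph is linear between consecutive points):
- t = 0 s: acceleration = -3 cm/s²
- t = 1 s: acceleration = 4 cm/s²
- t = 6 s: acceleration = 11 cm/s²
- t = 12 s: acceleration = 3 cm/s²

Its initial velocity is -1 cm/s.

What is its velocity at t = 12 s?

Δv equals the area under the a-t graph; then v = v₀ + Δv.
0–1 s: ½(-3 + 4)(1) = 0.5 cm/s
1–6 s: ½(4 + 11)(5) = 37.5 cm/s
6–12 s: ½(11 + 3)(6) = 42 cm/s
Δv = 80 cm/s, so v(12) = -1 + (80) = 79 cm/s.

79 cm/s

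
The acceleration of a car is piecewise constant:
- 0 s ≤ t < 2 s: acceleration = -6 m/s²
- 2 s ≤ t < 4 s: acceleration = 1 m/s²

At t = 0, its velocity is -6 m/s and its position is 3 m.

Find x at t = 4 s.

-55 m

On each constant-a segment, Δv = aΔt and Δx = v₀Δt + ½aΔt²; chain segment to segment.
0–2 s: v starts -6 m/s; Δx = -6·2 + ½·-6·2² = -24 m; v ends -18 m/s.
2–4 s: v starts -18 m/s; Δx = -18·2 + ½·1·2² = -34 m; v ends -16 m/s.
x(4) = 3 + Σ Δx = -55 m.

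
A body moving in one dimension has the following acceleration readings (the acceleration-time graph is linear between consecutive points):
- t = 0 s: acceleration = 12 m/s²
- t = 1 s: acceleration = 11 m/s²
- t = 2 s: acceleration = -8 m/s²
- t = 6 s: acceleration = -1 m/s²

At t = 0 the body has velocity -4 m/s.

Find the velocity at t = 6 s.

Δv equals the area under the a-t graph; then v = v₀ + Δv.
0–1 s: ½(12 + 11)(1) = 11.5 m/s
1–2 s: ½(11 + -8)(1) = 1.5 m/s
2–6 s: ½(-8 + -1)(4) = -18 m/s
Δv = -5 m/s, so v(6) = -4 + (-5) = -9 m/s.

-9 m/s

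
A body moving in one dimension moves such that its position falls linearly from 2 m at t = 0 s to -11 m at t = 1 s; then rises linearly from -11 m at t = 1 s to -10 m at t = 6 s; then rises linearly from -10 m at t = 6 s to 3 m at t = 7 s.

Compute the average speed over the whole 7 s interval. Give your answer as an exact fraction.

27/7 m/s

Average speed = (total path length)/(elapsed time); on a piecewise-linear x-t graph the path length is Σ|Δx|.
0–1 s: |Δx| = |-11 − 2| = 13 m
1–6 s: |Δx| = |-10 − -11| = 1 m
6–7 s: |Δx| = |3 − -10| = 13 m
Total path = 27 m; average speed = 27/7 = 27/7 m/s.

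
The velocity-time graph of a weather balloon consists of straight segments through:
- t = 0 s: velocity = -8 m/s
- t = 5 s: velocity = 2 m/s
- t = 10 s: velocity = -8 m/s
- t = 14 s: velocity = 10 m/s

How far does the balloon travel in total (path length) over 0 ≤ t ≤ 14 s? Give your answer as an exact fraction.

470/9 m

Total distance travelled is ∫|v| dt — sum the magnitudes of each area piece.
0–5 s: v = 0 at t = 4 s; triangle areas 16 + 1 = 17 m
5–10 s: v = 0 at t = 6 s; triangle areas 1 + 16 = 17 m
10–14 s: v = 0 at t = 106/9 s; triangle areas 64/9 + 100/9 = 164/9 m
Total distance = 470/9 m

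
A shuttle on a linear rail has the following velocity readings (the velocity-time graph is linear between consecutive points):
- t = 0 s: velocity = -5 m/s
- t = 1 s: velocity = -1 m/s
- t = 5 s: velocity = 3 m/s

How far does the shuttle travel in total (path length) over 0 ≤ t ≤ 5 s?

8 m

Total distance travelled is ∫|v| dt — sum the magnitudes of each area piece.
0–1 s: |½(-5 + -1)(1)| = 3 m
1–5 s: v = 0 at t = 2 s; triangle areas 0.5 + 4.5 = 5 m
Total distance = 8 m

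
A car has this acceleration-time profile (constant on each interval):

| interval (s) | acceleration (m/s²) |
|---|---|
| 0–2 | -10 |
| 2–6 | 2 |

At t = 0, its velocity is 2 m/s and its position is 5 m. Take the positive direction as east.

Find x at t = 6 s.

-67 m

On each constant-a segment, Δv = aΔt and Δx = v₀Δt + ½aΔt²; chain segment to segment.
0–2 s: v starts 2 m/s; Δx = 2·2 + ½·-10·2² = -16 m; v ends -18 m/s.
2–6 s: v starts -18 m/s; Δx = -18·4 + ½·2·4² = -56 m; v ends -10 m/s.
x(6) = 5 + Σ Δx = -67 m.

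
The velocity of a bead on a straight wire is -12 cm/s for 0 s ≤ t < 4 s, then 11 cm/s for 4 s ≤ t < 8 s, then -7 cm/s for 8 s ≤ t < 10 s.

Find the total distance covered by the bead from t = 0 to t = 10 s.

106 cm

Total distance travelled is ∫|v| dt — sum the magnitudes of each area piece.
0–4 s: |-12| × 4 = 48 cm
4–8 s: |11| × 4 = 44 cm
8–10 s: |-7| × 2 = 14 cm
Total distance = 106 cm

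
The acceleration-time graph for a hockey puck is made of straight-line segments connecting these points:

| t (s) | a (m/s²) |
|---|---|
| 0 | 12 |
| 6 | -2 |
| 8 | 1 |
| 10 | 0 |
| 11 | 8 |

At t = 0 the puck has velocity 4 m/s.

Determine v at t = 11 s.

38 m/s

Δv equals the area under the a-t graph; then v = v₀ + Δv.
0–6 s: ½(12 + -2)(6) = 30 m/s
6–8 s: ½(-2 + 1)(2) = -1 m/s
8–10 s: ½(1 + 0)(2) = 1 m/s
10–11 s: ½(0 + 8)(1) = 4 m/s
Δv = 34 m/s, so v(11) = 4 + (34) = 38 m/s.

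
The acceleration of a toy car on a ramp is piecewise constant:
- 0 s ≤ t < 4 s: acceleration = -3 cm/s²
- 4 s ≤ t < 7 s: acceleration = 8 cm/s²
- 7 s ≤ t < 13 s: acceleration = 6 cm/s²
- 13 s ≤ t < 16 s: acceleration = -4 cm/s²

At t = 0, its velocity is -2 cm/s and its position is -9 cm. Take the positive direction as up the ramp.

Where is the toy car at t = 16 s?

On each constant-a segment, Δv = aΔt and Δx = v₀Δt + ½aΔt²; chain segment to segment.
0–4 s: v starts -2 cm/s; Δx = -2·4 + ½·-3·4² = -32 cm; v ends -14 cm/s.
4–7 s: v starts -14 cm/s; Δx = -14·3 + ½·8·3² = -6 cm; v ends 10 cm/s.
7–13 s: v starts 10 cm/s; Δx = 10·6 + ½·6·6² = 168 cm; v ends 46 cm/s.
13–16 s: v starts 46 cm/s; Δx = 46·3 + ½·-4·3² = 120 cm; v ends 34 cm/s.
x(16) = -9 + Σ Δx = 241 cm.

241 cm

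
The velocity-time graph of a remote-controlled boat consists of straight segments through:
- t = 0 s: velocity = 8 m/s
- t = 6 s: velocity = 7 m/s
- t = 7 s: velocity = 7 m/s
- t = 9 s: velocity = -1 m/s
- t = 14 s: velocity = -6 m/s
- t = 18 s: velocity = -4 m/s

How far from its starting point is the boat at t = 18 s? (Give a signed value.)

Net displacement equals the area under the velocity-time graph (areas below the axis count negative).
0–6 s: ½(8 + 7)(6) = 45 m
6–7 s: 7 × 1 = 7 m
7–9 s: ½(7 + -1)(2) = 6 m
9–14 s: ½(-1 + -6)(5) = -17.5 m
14–18 s: ½(-6 + -4)(4) = -20 m
Net displacement = 20.5 m

20.5 m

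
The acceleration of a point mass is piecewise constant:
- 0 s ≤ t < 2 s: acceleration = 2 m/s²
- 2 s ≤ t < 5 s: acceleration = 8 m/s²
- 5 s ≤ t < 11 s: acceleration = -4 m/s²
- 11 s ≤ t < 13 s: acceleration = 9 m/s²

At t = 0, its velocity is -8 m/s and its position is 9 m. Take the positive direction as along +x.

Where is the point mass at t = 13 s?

79 m

On each constant-a segment, Δv = aΔt and Δx = v₀Δt + ½aΔt²; chain segment to segment.
0–2 s: v starts -8 m/s; Δx = -8·2 + ½·2·2² = -12 m; v ends -4 m/s.
2–5 s: v starts -4 m/s; Δx = -4·3 + ½·8·3² = 24 m; v ends 20 m/s.
5–11 s: v starts 20 m/s; Δx = 20·6 + ½·-4·6² = 48 m; v ends -4 m/s.
11–13 s: v starts -4 m/s; Δx = -4·2 + ½·9·2² = 10 m; v ends 14 m/s.
x(13) = 9 + Σ Δx = 79 m.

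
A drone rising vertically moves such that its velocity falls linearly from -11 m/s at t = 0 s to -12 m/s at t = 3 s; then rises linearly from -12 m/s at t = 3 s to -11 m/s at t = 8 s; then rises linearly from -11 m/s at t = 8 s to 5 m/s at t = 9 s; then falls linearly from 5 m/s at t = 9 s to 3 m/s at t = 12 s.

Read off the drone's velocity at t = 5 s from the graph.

-11.6 m/s

On 3–8 s the graph is linear from -12 to -11 m/s: v(5) = -12 + (-11 − -12)·(5 − 3)/(8 − 3) = -11.6 m/s.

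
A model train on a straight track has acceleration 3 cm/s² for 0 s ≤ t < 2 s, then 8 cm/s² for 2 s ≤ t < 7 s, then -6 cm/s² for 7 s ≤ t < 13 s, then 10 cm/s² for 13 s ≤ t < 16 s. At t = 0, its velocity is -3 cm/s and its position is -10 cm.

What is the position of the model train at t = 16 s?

321 cm

On each constant-a segment, Δv = aΔt and Δx = v₀Δt + ½aΔt²; chain segment to segment.
0–2 s: v starts -3 cm/s; Δx = -3·2 + ½·3·2² = 0 cm; v ends 3 cm/s.
2–7 s: v starts 3 cm/s; Δx = 3·5 + ½·8·5² = 115 cm; v ends 43 cm/s.
7–13 s: v starts 43 cm/s; Δx = 43·6 + ½·-6·6² = 150 cm; v ends 7 cm/s.
13–16 s: v starts 7 cm/s; Δx = 7·3 + ½·10·3² = 66 cm; v ends 37 cm/s.
x(16) = -10 + Σ Δx = 321 cm.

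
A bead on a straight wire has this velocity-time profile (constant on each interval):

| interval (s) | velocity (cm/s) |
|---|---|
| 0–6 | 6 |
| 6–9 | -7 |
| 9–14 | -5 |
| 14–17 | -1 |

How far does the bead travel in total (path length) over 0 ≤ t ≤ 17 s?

Distance (not displacement) is the total path length: add the absolute areas under v-t.
0–6 s: |6| × 6 = 36 cm
6–9 s: |-7| × 3 = 21 cm
9–14 s: |-5| × 5 = 25 cm
14–17 s: |-1| × 3 = 3 cm
Total distance = 85 cm

85 cm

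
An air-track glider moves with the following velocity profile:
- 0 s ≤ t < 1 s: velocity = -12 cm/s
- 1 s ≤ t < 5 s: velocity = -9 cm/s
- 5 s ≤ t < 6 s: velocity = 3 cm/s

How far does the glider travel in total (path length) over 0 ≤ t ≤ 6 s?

51 cm

Total distance travelled is ∫|v| dt — sum the magnitudes of each area piece.
0–1 s: |-12| × 1 = 12 cm
1–5 s: |-9| × 4 = 36 cm
5–6 s: |3| × 1 = 3 cm
Total distance = 51 cm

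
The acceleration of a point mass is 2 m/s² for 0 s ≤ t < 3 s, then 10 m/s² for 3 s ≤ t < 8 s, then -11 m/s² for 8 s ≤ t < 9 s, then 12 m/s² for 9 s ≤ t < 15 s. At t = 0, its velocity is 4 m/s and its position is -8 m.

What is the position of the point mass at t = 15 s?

On each constant-a segment, Δv = aΔt and Δx = v₀Δt + ½aΔt²; chain segment to segment.
0–3 s: v starts 4 m/s; Δx = 4·3 + ½·2·3² = 21 m; v ends 10 m/s.
3–8 s: v starts 10 m/s; Δx = 10·5 + ½·10·5² = 175 m; v ends 60 m/s.
8–9 s: v starts 60 m/s; Δx = 60·1 + ½·-11·1² = 54.5 m; v ends 49 m/s.
9–15 s: v starts 49 m/s; Δx = 49·6 + ½·12·6² = 510 m; v ends 121 m/s.
x(15) = -8 + Σ Δx = 752.5 m.

752.5 m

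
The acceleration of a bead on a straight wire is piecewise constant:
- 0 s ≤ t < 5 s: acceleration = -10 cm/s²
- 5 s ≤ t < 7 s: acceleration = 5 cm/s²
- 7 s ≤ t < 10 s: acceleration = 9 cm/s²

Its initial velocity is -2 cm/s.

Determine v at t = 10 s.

-15 cm/s

Δv equals the area under the a-t graph; then v = v₀ + Δv.
0–5 s: -10 × 5 = -50 cm/s
5–7 s: 5 × 2 = 10 cm/s
7–10 s: 9 × 3 = 27 cm/s
Δv = -13 cm/s, so v(10) = -2 + (-13) = -15 cm/s.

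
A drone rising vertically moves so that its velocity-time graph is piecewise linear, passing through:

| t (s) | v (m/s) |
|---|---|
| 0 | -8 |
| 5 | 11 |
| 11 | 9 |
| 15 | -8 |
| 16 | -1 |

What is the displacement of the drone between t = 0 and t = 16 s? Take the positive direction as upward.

65 m

Displacement is the signed area under the v-t curve.
0–5 s: ½(-8 + 11)(5) = 7.5 m
5–11 s: ½(11 + 9)(6) = 60 m
11–15 s: ½(9 + -8)(4) = 2 m
15–16 s: ½(-8 + -1)(1) = -4.5 m
Net displacement = 65 m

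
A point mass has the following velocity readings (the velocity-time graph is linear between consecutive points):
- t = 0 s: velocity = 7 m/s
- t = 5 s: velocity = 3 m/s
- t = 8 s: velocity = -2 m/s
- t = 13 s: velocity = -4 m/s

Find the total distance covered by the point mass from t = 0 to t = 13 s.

Distance (not displacement) is the total path length: add the absolute areas under v-t.
0–5 s: |½(7 + 3)(5)| = 25 m
5–8 s: v = 0 at t = 6.8 s; triangle areas 2.7 + 1.2 = 3.9 m
8–13 s: |½(-2 + -4)(5)| = 15 m
Total distance = 43.9 m

43.9 m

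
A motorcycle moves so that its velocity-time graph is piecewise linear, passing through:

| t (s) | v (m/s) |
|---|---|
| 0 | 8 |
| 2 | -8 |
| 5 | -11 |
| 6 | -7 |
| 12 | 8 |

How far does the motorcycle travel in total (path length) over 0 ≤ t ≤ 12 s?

Distance (not displacement) is the total path length: add the absolute areas under v-t.
0–2 s: v = 0 at t = 1 s; triangle areas 4 + 4 = 8 m
2–5 s: |½(-8 + -11)(3)| = 28.5 m
5–6 s: |½(-11 + -7)(1)| = 9 m
6–12 s: v = 0 at t = 8.8 s; triangle areas 9.8 + 12.8 = 22.6 m
Total distance = 68.1 m

68.1 m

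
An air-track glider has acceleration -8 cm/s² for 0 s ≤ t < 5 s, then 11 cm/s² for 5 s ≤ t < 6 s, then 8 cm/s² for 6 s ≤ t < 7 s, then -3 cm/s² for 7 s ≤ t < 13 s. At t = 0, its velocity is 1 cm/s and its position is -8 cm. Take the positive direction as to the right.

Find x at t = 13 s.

-334.5 cm

On each constant-a segment, Δv = aΔt and Δx = v₀Δt + ½aΔt²; chain segment to segment.
0–5 s: v starts 1 cm/s; Δx = 1·5 + ½·-8·5² = -95 cm; v ends -39 cm/s.
5–6 s: v starts -39 cm/s; Δx = -39·1 + ½·11·1² = -33.5 cm; v ends -28 cm/s.
6–7 s: v starts -28 cm/s; Δx = -28·1 + ½·8·1² = -24 cm; v ends -20 cm/s.
7–13 s: v starts -20 cm/s; Δx = -20·6 + ½·-3·6² = -174 cm; v ends -38 cm/s.
x(13) = -8 + Σ Δx = -334.5 cm.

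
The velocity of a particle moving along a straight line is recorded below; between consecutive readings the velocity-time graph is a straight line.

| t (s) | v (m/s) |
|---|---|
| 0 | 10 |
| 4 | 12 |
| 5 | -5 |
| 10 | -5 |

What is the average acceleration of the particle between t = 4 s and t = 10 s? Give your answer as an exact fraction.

Average acceleration = Δv/Δt = (-5 − 12)/(10 − 4) = -17/6 m/s².

-17/6 m/s²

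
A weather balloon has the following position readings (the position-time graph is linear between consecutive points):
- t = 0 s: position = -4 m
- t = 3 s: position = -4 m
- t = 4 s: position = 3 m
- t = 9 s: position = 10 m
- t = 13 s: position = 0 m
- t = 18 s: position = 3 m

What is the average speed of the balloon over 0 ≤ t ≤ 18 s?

Average speed = (total path length)/(elapsed time); on a piecewise-linear x-t graph the path length is Σ|Δx|.
0–3 s: |Δx| = |-4 − -4| = 0 m
3–4 s: |Δx| = |3 − -4| = 7 m
4–9 s: |Δx| = |10 − 3| = 7 m
9–13 s: |Δx| = |0 − 10| = 10 m
13–18 s: |Δx| = |3 − 0| = 3 m
Total path = 27 m; average speed = 27/18 = 1.5 m/s.

1.5 m/s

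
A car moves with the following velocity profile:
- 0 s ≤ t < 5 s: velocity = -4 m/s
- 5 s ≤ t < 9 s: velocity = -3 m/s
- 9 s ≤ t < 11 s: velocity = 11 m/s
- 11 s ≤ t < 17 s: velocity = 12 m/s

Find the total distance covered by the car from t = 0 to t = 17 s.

126 m

Total distance travelled is ∫|v| dt — sum the magnitudes of each area piece.
0–5 s: |-4| × 5 = 20 m
5–9 s: |-3| × 4 = 12 m
9–11 s: |11| × 2 = 22 m
11–17 s: |12| × 6 = 72 m
Total distance = 126 m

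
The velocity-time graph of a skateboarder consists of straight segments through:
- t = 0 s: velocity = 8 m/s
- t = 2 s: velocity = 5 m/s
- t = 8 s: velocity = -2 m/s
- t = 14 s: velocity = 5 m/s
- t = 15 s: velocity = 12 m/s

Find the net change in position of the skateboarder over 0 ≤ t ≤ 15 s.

39.5 m

Displacement is the signed area under the v-t curve.
0–2 s: ½(8 + 5)(2) = 13 m
2–8 s: ½(5 + -2)(6) = 9 m
8–14 s: ½(-2 + 5)(6) = 9 m
14–15 s: ½(5 + 12)(1) = 8.5 m
Net displacement = 39.5 m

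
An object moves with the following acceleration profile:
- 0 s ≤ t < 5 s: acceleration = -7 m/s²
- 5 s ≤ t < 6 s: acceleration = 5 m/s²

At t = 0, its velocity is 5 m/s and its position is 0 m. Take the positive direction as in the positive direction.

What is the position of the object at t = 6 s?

-90 m

On each constant-a segment, Δv = aΔt and Δx = v₀Δt + ½aΔt²; chain segment to segment.
0–5 s: v starts 5 m/s; Δx = 5·5 + ½·-7·5² = -62.5 m; v ends -30 m/s.
5–6 s: v starts -30 m/s; Δx = -30·1 + ½·5·1² = -27.5 m; v ends -25 m/s.
x(6) = 0 + Σ Δx = -90 m.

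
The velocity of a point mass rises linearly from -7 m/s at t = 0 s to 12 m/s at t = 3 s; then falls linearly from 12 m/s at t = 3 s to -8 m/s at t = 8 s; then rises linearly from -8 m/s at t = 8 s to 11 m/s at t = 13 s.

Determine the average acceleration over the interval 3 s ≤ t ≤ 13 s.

Average acceleration = Δv/Δt = (11 − 12)/(13 − 3) = -0.1 m/s².

-0.1 m/s²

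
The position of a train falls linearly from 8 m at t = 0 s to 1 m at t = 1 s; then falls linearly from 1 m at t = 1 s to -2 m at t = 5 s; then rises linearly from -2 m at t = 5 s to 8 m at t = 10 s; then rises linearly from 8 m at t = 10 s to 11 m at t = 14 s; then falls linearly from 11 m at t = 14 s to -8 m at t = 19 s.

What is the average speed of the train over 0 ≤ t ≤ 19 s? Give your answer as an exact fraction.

Average speed = (total path length)/(elapsed time); on a piecewise-linear x-t graph the path length is Σ|Δx|.
0–1 s: |Δx| = |1 − 8| = 7 m
1–5 s: |Δx| = |-2 − 1| = 3 m
5–10 s: |Δx| = |8 − -2| = 10 m
10–14 s: |Δx| = |11 − 8| = 3 m
14–19 s: |Δx| = |-8 − 11| = 19 m
Total path = 42 m; average speed = 42/19 = 42/19 m/s.

42/19 m/s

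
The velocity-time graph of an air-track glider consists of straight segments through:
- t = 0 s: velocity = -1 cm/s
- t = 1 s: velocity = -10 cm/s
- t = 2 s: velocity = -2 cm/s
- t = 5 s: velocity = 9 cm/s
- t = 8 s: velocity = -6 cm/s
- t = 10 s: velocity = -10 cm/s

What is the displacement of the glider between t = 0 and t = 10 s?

-12.5 cm

Net displacement equals the area under the velocity-time graph (areas below the axis count negative).
0–1 s: ½(-1 + -10)(1) = -5.5 cm
1–2 s: ½(-10 + -2)(1) = -6 cm
2–5 s: ½(-2 + 9)(3) = 10.5 cm
5–8 s: ½(9 + -6)(3) = 4.5 cm
8–10 s: ½(-6 + -10)(2) = -16 cm
Net displacement = -12.5 cm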